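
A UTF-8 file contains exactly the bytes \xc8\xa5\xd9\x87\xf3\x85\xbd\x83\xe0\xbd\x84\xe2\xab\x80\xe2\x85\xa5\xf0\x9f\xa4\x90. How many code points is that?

7

Byte at offset 0: 0xC8 = 11001000 → 2-byte char (#1). Advance 2.
Byte at offset 2: 0xD9 = 11011001 → 2-byte char (#2). Advance 2.
Byte at offset 4: 0xF3 = 11110011 → 4-byte char (#3). Advance 4.
Byte at offset 8: 0xE0 = 11100000 → 3-byte char (#4). Advance 3.
Byte at offset 11: 0xE2 = 11100010 → 3-byte char (#5). Advance 3.
Byte at offset 14: 0xE2 = 11100010 → 3-byte char (#6). Advance 3.
Byte at offset 17: 0xF0 = 11110000 → 4-byte char (#7). Advance 4.
Reached end at offset 21 after 7 code points.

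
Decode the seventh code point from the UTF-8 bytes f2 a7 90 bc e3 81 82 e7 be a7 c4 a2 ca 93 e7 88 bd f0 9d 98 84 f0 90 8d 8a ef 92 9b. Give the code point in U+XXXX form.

U+1D604

Offset 0: leading byte 0xF2 = 11110010 → 4-byte char #1 = F2 A7 90 BC.
Offset 4: leading byte 0xE3 = 11100011 → 3-byte char #2 = E3 81 82.
Offset 7: leading byte 0xE7 = 11100111 → 3-byte char #3 = E7 BE A7.
Offset 10: leading byte 0xC4 = 11000100 → 2-byte char #4 = C4 A2.
Offset 12: leading byte 0xCA = 11001010 → 2-byte char #5 = CA 93.
Offset 14: leading byte 0xE7 = 11100111 → 3-byte char #6 = E7 88 BD.
Offset 17: leading byte 0xF0 = 11110000 → 4-byte char #7 = F0 9D 98 84.
Leading byte 0xF0 = 11110000 matches 11110xxx → 4-byte sequence.
Byte 1: 0xF0 = 11110000, payload 000 (3 bits).
Byte 2: 0x9D = 10011101 (10xxxxxx ✓), payload 011101.
Byte 3: 0x98 = 10011000 (10xxxxxx ✓), payload 011000.
Byte 4: 0x84 = 10000100 (10xxxxxx ✓), payload 000100.
Concatenate: 000011101011000000100 = 0x1D604 (21 bits → U+1D604).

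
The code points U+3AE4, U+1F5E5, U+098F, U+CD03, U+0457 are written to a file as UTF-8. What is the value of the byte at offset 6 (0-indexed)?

U+3AE4 → 3-byte form E3 AB A4 at offsets 0–2.
U+1F5E5 → 4-byte form F0 9F 97 A5 at offsets 3–6.
Offset 6 falls in char 2's range; it's byte 4 of F0 9F 97 A5 = 0xA5.

0xA5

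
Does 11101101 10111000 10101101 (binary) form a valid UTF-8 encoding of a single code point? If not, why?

Structurally a 3-byte sequence; payload = 0xDE2D.
But 0xDE2D is in U+D800–U+DFFF, the surrogate range. Surrogates are not Unicode scalar values and are forbidden in UTF-8.

invalid (encodes a surrogate (U+D800–U+DFFF))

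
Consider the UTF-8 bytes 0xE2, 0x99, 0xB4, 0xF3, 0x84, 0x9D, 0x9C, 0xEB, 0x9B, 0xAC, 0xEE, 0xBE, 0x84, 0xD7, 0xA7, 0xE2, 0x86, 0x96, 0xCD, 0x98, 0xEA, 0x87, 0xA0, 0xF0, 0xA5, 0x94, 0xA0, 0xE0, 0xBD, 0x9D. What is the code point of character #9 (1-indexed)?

U+25520

Offset 0: leading byte 0xE2 = 11100010 → 3-byte char #1 = E2 99 B4.
Offset 3: leading byte 0xF3 = 11110011 → 4-byte char #2 = F3 84 9D 9C.
Offset 7: leading byte 0xEB = 11101011 → 3-byte char #3 = EB 9B AC.
Offset 10: leading byte 0xEE = 11101110 → 3-byte char #4 = EE BE 84.
Offset 13: leading byte 0xD7 = 11010111 → 2-byte char #5 = D7 A7.
Offset 15: leading byte 0xE2 = 11100010 → 3-byte char #6 = E2 86 96.
Offset 18: leading byte 0xCD = 11001101 → 2-byte char #7 = CD 98.
Offset 20: leading byte 0xEA = 11101010 → 3-byte char #8 = EA 87 A0.
Offset 23: leading byte 0xF0 = 11110000 → 4-byte char #9 = F0 A5 94 A0.
Leading byte 0xF0 = 11110000 matches 11110xxx → 4-byte sequence.
Byte 1: 0xF0 = 11110000, payload 000 (3 bits).
Byte 2: 0xA5 = 10100101 (10xxxxxx ✓), payload 100101.
Byte 3: 0x94 = 10010100 (10xxxxxx ✓), payload 010100.
Byte 4: 0xA0 = 10100000 (10xxxxxx ✓), payload 100000.
Concatenate: 000100101010100100000 = 0x25520 (21 bits → U+25520).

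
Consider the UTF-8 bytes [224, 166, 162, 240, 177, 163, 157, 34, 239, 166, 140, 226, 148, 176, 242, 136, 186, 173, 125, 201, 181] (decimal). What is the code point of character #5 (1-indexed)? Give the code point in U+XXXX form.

U+2530

Offset 0: leading byte 0xE0 = 11100000 → 3-byte char #1 = E0 A6 A2.
Offset 3: leading byte 0xF0 = 11110000 → 4-byte char #2 = F0 B1 A3 9D.
Offset 7: leading byte 0x22 = 00100010 → 1-byte char #3 = 22.
Offset 8: leading byte 0xEF = 11101111 → 3-byte char #4 = EF A6 8C.
Offset 11: leading byte 0xE2 = 11100010 → 3-byte char #5 = E2 94 B0.
Leading byte 0xE2 = 11100010 matches 1110xxxx → 3-byte sequence.
Byte 1: 0xE2 = 11100010, payload 0010 (4 bits).
Byte 2: 0x94 = 10010100 (10xxxxxx ✓), payload 010100.
Byte 3: 0xB0 = 10110000 (10xxxxxx ✓), payload 110000.
Concatenate: 0010010100110000 = 0x2530 (16 bits → U+2530).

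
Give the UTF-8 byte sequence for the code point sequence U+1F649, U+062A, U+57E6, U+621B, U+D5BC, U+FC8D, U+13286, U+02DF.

F0 9F 99 89 D8 AA E5 9F A6 E6 88 9B ED 96 BC EF B2 8D F0 93 8A 86 CB 9F

U+1F649: 4-byte form → F0 9F 99 89.
U+062A: 2-byte form → D8 AA.
U+57E6: 3-byte form → E5 9F A6.
U+621B: 3-byte form → E6 88 9B.
U+D5BC: 3-byte form → ED 96 BC.
U+FC8D: 3-byte form → EF B2 8D.
U+13286: 4-byte form → F0 93 8A 86.
U+02DF: 2-byte form → CB 9F.
Concatenated (24 bytes): F0 9F 99 89 D8 AA E5 9F A6 E6 88 9B ED 96 BC EF B2 8D F0 93 8A 86 CB 9F.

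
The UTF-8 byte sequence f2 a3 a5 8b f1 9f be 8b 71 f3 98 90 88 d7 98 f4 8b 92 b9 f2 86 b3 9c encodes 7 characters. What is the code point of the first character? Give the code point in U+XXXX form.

Offset 0: leading byte 0xF2 = 11110010 → 4-byte char #1 = F2 A3 A5 8B.
Leading byte 0xF2 = 11110010 matches 11110xxx → 4-byte sequence.
Byte 1: 0xF2 = 11110010, payload 010 (3 bits).
Byte 2: 0xA3 = 10100011 (10xxxxxx ✓), payload 100011.
Byte 3: 0xA5 = 10100101 (10xxxxxx ✓), payload 100101.
Byte 4: 0x8B = 10001011 (10xxxxxx ✓), payload 001011.
Concatenate: 010100011100101001011 = 0xA394B (21 bits → U+A394B).

U+A394B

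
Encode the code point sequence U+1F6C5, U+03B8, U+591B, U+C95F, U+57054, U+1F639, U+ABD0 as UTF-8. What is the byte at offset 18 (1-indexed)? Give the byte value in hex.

1-indexed offset 18 is 0-indexed offset 17.
U+1F6C5 → 4-byte form F0 9F 9B 85 at offsets 0–3.
U+03B8 → 2-byte form CE B8 at offsets 4–5.
U+591B → 3-byte form E5 A4 9B at offsets 6–8.
U+C95F → 3-byte form EC A5 9F at offsets 9–11.
U+57054 → 4-byte form F1 97 81 94 at offsets 12–15.
U+1F639 → 4-byte form F0 9F 98 B9 at offsets 16–19.
Offset 17 falls in char 6's range; it's byte 2 of F0 9F 98 B9 = 0x9F.

0x9F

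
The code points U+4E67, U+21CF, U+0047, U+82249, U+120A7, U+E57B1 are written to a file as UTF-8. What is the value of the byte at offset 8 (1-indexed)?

0xF2

1-indexed offset 8 is 0-indexed offset 7.
U+4E67 → 3-byte form E4 B9 A7 at offsets 0–2.
U+21CF → 3-byte form E2 87 8F at offsets 3–5.
U+0047 → 1-byte form 47 at offsets 6–6.
U+82249 → 4-byte form F2 82 89 89 at offsets 7–10.
Offset 7 falls in char 4's range; it's byte 1 of F2 82 89 89 = 0xF2.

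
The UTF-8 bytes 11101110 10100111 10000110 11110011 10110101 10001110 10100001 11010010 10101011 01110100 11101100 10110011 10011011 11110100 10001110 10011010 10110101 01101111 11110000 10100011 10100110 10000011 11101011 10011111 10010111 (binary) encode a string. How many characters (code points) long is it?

9

Byte at offset 0: 0xEE = 11101110 → 3-byte char (#1). Advance 3.
Byte at offset 3: 0xF3 = 11110011 → 4-byte char (#2). Advance 4.
Byte at offset 7: 0xD2 = 11010010 → 2-byte char (#3). Advance 2.
Byte at offset 9: 0x74 = 01110100 → 1-byte char (#4). Advance 1.
Byte at offset 10: 0xEC = 11101100 → 3-byte char (#5). Advance 3.
Byte at offset 13: 0xF4 = 11110100 → 4-byte char (#6). Advance 4.
Byte at offset 17: 0x6F = 01101111 → 1-byte char (#7). Advance 1.
Byte at offset 18: 0xF0 = 11110000 → 4-byte char (#8). Advance 4.
Byte at offset 22: 0xEB = 11101011 → 3-byte char (#9). Advance 3.
Reached end at offset 25 after 9 code points.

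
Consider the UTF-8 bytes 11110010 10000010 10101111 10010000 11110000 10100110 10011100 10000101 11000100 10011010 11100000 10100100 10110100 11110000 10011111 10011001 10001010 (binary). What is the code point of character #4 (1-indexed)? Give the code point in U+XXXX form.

U+0934

Offset 0: leading byte 0xF2 = 11110010 → 4-byte char #1 = F2 82 AF 90.
Offset 4: leading byte 0xF0 = 11110000 → 4-byte char #2 = F0 A6 9C 85.
Offset 8: leading byte 0xC4 = 11000100 → 2-byte char #3 = C4 9A.
Offset 10: leading byte 0xE0 = 11100000 → 3-byte char #4 = E0 A4 B4.
Leading byte 0xE0 = 11100000 matches 1110xxxx → 3-byte sequence.
Byte 1: 0xE0 = 11100000, payload 0000 (4 bits).
Byte 2: 0xA4 = 10100100 (10xxxxxx ✓), payload 100100.
Byte 3: 0xB4 = 10110100 (10xxxxxx ✓), payload 110100.
Concatenate: 0000100100110100 = 0x934 (16 bits → U+0934).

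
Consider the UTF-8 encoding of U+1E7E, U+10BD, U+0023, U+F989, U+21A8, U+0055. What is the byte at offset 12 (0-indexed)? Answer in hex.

U+1E7E → 3-byte form E1 B9 BE at offsets 0–2.
U+10BD → 3-byte form E1 82 BD at offsets 3–5.
U+0023 → 1-byte form 23 at offsets 6–6.
U+F989 → 3-byte form EF A6 89 at offsets 7–9.
U+21A8 → 3-byte form E2 86 A8 at offsets 10–12.
Offset 12 falls in char 5's range; it's byte 3 of E2 86 A8 = 0xA8.

0xA8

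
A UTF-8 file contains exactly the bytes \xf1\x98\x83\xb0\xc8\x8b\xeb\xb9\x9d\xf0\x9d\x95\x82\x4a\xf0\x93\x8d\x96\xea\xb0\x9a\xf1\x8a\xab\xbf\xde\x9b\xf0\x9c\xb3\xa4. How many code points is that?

Byte at offset 0: 0xF1 = 11110001 → 4-byte char (#1). Advance 4.
Byte at offset 4: 0xC8 = 11001000 → 2-byte char (#2). Advance 2.
Byte at offset 6: 0xEB = 11101011 → 3-byte char (#3). Advance 3.
Byte at offset 9: 0xF0 = 11110000 → 4-byte char (#4). Advance 4.
Byte at offset 13: 0x4A = 01001010 → 1-byte char (#5). Advance 1.
Byte at offset 14: 0xF0 = 11110000 → 4-byte char (#6). Advance 4.
Byte at offset 18: 0xEA = 11101010 → 3-byte char (#7). Advance 3.
Byte at offset 21: 0xF1 = 11110001 → 4-byte char (#8). Advance 4.
Byte at offset 25: 0xDE = 11011110 → 2-byte char (#9). Advance 2.
Byte at offset 27: 0xF0 = 11110000 → 4-byte char (#10). Advance 4.
Reached end at offset 31 after 10 code points.

10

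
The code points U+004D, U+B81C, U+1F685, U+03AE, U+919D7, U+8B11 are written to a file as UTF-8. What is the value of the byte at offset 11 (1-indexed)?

0xF2

1-indexed offset 11 is 0-indexed offset 10.
U+004D → 1-byte form 4D at offsets 0–0.
U+B81C → 3-byte form EB A0 9C at offsets 1–3.
U+1F685 → 4-byte form F0 9F 9A 85 at offsets 4–7.
U+03AE → 2-byte form CE AE at offsets 8–9.
U+919D7 → 4-byte form F2 91 A7 97 at offsets 10–13.
Offset 10 falls in char 5's range; it's byte 1 of F2 91 A7 97 = 0xF2.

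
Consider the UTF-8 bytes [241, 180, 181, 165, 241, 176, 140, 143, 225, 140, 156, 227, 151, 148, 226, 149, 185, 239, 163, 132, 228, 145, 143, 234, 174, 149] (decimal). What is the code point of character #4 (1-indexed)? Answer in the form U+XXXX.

U+35D4

Offset 0: leading byte 0xF1 = 11110001 → 4-byte char #1 = F1 B4 B5 A5.
Offset 4: leading byte 0xF1 = 11110001 → 4-byte char #2 = F1 B0 8C 8F.
Offset 8: leading byte 0xE1 = 11100001 → 3-byte char #3 = E1 8C 9C.
Offset 11: leading byte 0xE3 = 11100011 → 3-byte char #4 = E3 97 94.
Leading byte 0xE3 = 11100011 matches 1110xxxx → 3-byte sequence.
Byte 1: 0xE3 = 11100011, payload 0011 (4 bits).
Byte 2: 0x97 = 10010111 (10xxxxxx ✓), payload 010111.
Byte 3: 0x94 = 10010100 (10xxxxxx ✓), payload 010100.
Concatenate: 0011010111010100 = 0x35D4 (16 bits → U+35D4).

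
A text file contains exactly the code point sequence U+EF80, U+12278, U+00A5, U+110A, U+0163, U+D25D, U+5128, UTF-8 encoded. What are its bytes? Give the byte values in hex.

EE BE 80 F0 92 89 B8 C2 A5 E1 84 8A C5 A3 ED 89 9D E5 84 A8

U+EF80: 3-byte form → EE BE 80.
U+12278: 4-byte form → F0 92 89 B8.
U+00A5: 2-byte form → C2 A5.
U+110A: 3-byte form → E1 84 8A.
U+0163: 2-byte form → C5 A3.
U+D25D: 3-byte form → ED 89 9D.
U+5128: 3-byte form → E5 84 A8.
Concatenated (20 bytes): EE BE 80 F0 92 89 B8 C2 A5 E1 84 8A C5 A3 ED 89 9D E5 84 A8.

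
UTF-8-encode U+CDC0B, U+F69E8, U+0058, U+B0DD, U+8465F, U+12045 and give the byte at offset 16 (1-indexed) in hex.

1-indexed offset 16 is 0-indexed offset 15.
U+CDC0B → 4-byte form F3 8D B0 8B at offsets 0–3.
U+F69E8 → 4-byte form F3 B6 A7 A8 at offsets 4–7.
U+0058 → 1-byte form 58 at offsets 8–8.
U+B0DD → 3-byte form EB 83 9D at offsets 9–11.
U+8465F → 4-byte form F2 84 99 9F at offsets 12–15.
Offset 15 falls in char 5's range; it's byte 4 of F2 84 99 9F = 0x9F.

0x9F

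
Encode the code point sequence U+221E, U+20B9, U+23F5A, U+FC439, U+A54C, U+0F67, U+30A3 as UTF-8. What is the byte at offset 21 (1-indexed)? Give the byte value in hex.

0xE3

1-indexed offset 21 is 0-indexed offset 20.
U+221E → 3-byte form E2 88 9E at offsets 0–2.
U+20B9 → 3-byte form E2 82 B9 at offsets 3–5.
U+23F5A → 4-byte form F0 A3 BD 9A at offsets 6–9.
U+FC439 → 4-byte form F3 BC 90 B9 at offsets 10–13.
U+A54C → 3-byte form EA 95 8C at offsets 14–16.
U+0F67 → 3-byte form E0 BD A7 at offsets 17–19.
U+30A3 → 3-byte form E3 82 A3 at offsets 20–22.
Offset 20 falls in char 7's range; it's byte 1 of E3 82 A3 = 0xE3.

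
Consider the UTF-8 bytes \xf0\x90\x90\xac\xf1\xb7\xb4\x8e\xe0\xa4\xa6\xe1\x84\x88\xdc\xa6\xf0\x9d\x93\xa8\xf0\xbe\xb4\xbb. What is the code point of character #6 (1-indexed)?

Offset 0: leading byte 0xF0 = 11110000 → 4-byte char #1 = F0 90 90 AC.
Offset 4: leading byte 0xF1 = 11110001 → 4-byte char #2 = F1 B7 B4 8E.
Offset 8: leading byte 0xE0 = 11100000 → 3-byte char #3 = E0 A4 A6.
Offset 11: leading byte 0xE1 = 11100001 → 3-byte char #4 = E1 84 88.
Offset 14: leading byte 0xDC = 11011100 → 2-byte char #5 = DC A6.
Offset 16: leading byte 0xF0 = 11110000 → 4-byte char #6 = F0 9D 93 A8.
Leading byte 0xF0 = 11110000 matches 11110xxx → 4-byte sequence.
Byte 1: 0xF0 = 11110000, payload 000 (3 bits).
Byte 2: 0x9D = 10011101 (10xxxxxx ✓), payload 011101.
Byte 3: 0x93 = 10010011 (10xxxxxx ✓), payload 010011.
Byte 4: 0xA8 = 10101000 (10xxxxxx ✓), payload 101000.
Concatenate: 000011101010011101000 = 0x1D4E8 (21 bits → U+1D4E8).

U+1D4E8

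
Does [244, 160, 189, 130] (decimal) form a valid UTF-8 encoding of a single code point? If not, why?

Leading byte 0xF4 = 11110100 → 4-byte form.
Payload = 0x120F42, which exceeds U+10FFFF, the maximum Unicode code point. (Leading bytes F5–FF, or F4 followed by ≥ 0x90, are invalid.)

invalid (encodes a value above U+10FFFF)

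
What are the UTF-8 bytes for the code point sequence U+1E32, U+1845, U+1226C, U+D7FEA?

E1 B8 B2 E1 A1 85 F0 92 89 AC F3 97 BF AA

U+1E32: 3-byte form → E1 B8 B2.
U+1845: 3-byte form → E1 A1 85.
U+1226C: 4-byte form → F0 92 89 AC.
U+D7FEA: 4-byte form → F3 97 BF AA.
Concatenated (14 bytes): E1 B8 B2 E1 A1 85 F0 92 89 AC F3 97 BF AA.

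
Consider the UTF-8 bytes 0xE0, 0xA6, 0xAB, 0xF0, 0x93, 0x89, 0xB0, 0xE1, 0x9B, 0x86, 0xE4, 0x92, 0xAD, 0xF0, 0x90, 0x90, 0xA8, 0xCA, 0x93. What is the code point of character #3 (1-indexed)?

U+16C6

Offset 0: leading byte 0xE0 = 11100000 → 3-byte char #1 = E0 A6 AB.
Offset 3: leading byte 0xF0 = 11110000 → 4-byte char #2 = F0 93 89 B0.
Offset 7: leading byte 0xE1 = 11100001 → 3-byte char #3 = E1 9B 86.
Leading byte 0xE1 = 11100001 matches 1110xxxx → 3-byte sequence.
Byte 1: 0xE1 = 11100001, payload 0001 (4 bits).
Byte 2: 0x9B = 10011011 (10xxxxxx ✓), payload 011011.
Byte 3: 0x86 = 10000110 (10xxxxxx ✓), payload 000110.
Concatenate: 0001011011000110 = 0x16C6 (16 bits → U+16C6).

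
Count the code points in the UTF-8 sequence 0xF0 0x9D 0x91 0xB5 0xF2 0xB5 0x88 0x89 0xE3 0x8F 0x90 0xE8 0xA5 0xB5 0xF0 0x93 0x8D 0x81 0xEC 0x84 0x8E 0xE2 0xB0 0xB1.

Byte at offset 0: 0xF0 = 11110000 → 4-byte char (#1). Advance 4.
Byte at offset 4: 0xF2 = 11110010 → 4-byte char (#2). Advance 4.
Byte at offset 8: 0xE3 = 11100011 → 3-byte char (#3). Advance 3.
Byte at offset 11: 0xE8 = 11101000 → 3-byte char (#4). Advance 3.
Byte at offset 14: 0xF0 = 11110000 → 4-byte char (#5). Advance 4.
Byte at offset 18: 0xEC = 11101100 → 3-byte char (#6). Advance 3.
Byte at offset 21: 0xE2 = 11100010 → 3-byte char (#7). Advance 3.
Reached end at offset 24 after 7 code points.

7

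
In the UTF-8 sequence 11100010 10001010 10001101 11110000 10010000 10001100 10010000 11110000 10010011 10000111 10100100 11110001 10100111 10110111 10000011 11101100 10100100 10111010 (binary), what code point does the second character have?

Offset 0: leading byte 0xE2 = 11100010 → 3-byte char #1 = E2 8A 8D.
Offset 3: leading byte 0xF0 = 11110000 → 4-byte char #2 = F0 90 8C 90.
Leading byte 0xF0 = 11110000 matches 11110xxx → 4-byte sequence.
Byte 1: 0xF0 = 11110000, payload 000 (3 bits).
Byte 2: 0x90 = 10010000 (10xxxxxx ✓), payload 010000.
Byte 3: 0x8C = 10001100 (10xxxxxx ✓), payload 001100.
Byte 4: 0x90 = 10010000 (10xxxxxx ✓), payload 010000.
Concatenate: 000010000001100010000 = 0x10310 (21 bits → U+10310).

U+10310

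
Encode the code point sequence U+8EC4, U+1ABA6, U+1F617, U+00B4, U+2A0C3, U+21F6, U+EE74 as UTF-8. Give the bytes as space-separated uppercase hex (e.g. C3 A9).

U+8EC4: 3-byte form → E8 BB 84.
U+1ABA6: 4-byte form → F0 9A AE A6.
U+1F617: 4-byte form → F0 9F 98 97.
U+00B4: 2-byte form → C2 B4.
U+2A0C3: 4-byte form → F0 AA 83 83.
U+21F6: 3-byte form → E2 87 B6.
U+EE74: 3-byte form → EE B9 B4.
Concatenated (23 bytes): E8 BB 84 F0 9A AE A6 F0 9F 98 97 C2 B4 F0 AA 83 83 E2 87 B6 EE B9 B4.

E8 BB 84 F0 9A AE A6 F0 9F 98 97 C2 B4 F0 AA 83 83 E2 87 B6 EE B9 B4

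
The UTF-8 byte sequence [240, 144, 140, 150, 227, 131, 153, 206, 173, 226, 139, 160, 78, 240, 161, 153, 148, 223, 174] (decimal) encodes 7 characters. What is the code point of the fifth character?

Offset 0: leading byte 0xF0 = 11110000 → 4-byte char #1 = F0 90 8C 96.
Offset 4: leading byte 0xE3 = 11100011 → 3-byte char #2 = E3 83 99.
Offset 7: leading byte 0xCE = 11001110 → 2-byte char #3 = CE AD.
Offset 9: leading byte 0xE2 = 11100010 → 3-byte char #4 = E2 8B A0.
Offset 12: leading byte 0x4E = 01001110 → 1-byte char #5 = 4E.
Leading byte 0x4E = 01001110 matches 0xxxxxxx → 1-byte sequence.
Byte 1: 0x4E = 01001110, payload 1001110 (7 bits).
Concatenate: 1001110 = 0x4E (7 bits → U+004E).

U+004E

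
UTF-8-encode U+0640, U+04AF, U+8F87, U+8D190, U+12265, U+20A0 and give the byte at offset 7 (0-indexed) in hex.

U+0640 → 2-byte form D9 80 at offsets 0–1.
U+04AF → 2-byte form D2 AF at offsets 2–3.
U+8F87 → 3-byte form E8 BE 87 at offsets 4–6.
U+8D190 → 4-byte form F2 8D 86 90 at offsets 7–10.
Offset 7 falls in char 4's range; it's byte 1 of F2 8D 86 90 = 0xF2.

0xF2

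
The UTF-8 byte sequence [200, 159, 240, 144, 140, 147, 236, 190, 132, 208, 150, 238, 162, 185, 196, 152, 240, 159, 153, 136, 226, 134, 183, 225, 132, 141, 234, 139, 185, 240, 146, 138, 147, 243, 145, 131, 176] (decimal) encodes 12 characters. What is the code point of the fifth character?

U+E8B9

Offset 0: leading byte 0xC8 = 11001000 → 2-byte char #1 = C8 9F.
Offset 2: leading byte 0xF0 = 11110000 → 4-byte char #2 = F0 90 8C 93.
Offset 6: leading byte 0xEC = 11101100 → 3-byte char #3 = EC BE 84.
Offset 9: leading byte 0xD0 = 11010000 → 2-byte char #4 = D0 96.
Offset 11: leading byte 0xEE = 11101110 → 3-byte char #5 = EE A2 B9.
Leading byte 0xEE = 11101110 matches 1110xxxx → 3-byte sequence.
Byte 1: 0xEE = 11101110, payload 1110 (4 bits).
Byte 2: 0xA2 = 10100010 (10xxxxxx ✓), payload 100010.
Byte 3: 0xB9 = 10111001 (10xxxxxx ✓), payload 111001.
Concatenate: 1110100010111001 = 0xE8B9 (16 bits → U+E8B9).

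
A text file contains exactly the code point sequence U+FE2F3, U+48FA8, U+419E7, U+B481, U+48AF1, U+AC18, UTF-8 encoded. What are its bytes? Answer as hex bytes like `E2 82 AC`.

U+FE2F3: 4-byte form → F3 BE 8B B3.
U+48FA8: 4-byte form → F1 88 BE A8.
U+419E7: 4-byte form → F1 81 A7 A7.
U+B481: 3-byte form → EB 92 81.
U+48AF1: 4-byte form → F1 88 AB B1.
U+AC18: 3-byte form → EA B0 98.
Concatenated (22 bytes): F3 BE 8B B3 F1 88 BE A8 F1 81 A7 A7 EB 92 81 F1 88 AB B1 EA B0 98.

F3 BE 8B B3 F1 88 BE A8 F1 81 A7 A7 EB 92 81 F1 88 AB B1 EA B0 98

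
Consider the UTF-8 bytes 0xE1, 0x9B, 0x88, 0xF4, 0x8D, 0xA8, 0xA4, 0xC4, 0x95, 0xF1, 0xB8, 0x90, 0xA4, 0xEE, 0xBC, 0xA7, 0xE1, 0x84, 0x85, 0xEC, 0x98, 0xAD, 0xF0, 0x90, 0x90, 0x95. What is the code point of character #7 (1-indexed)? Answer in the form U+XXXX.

U+C62D

Offset 0: leading byte 0xE1 = 11100001 → 3-byte char #1 = E1 9B 88.
Offset 3: leading byte 0xF4 = 11110100 → 4-byte char #2 = F4 8D A8 A4.
Offset 7: leading byte 0xC4 = 11000100 → 2-byte char #3 = C4 95.
Offset 9: leading byte 0xF1 = 11110001 → 4-byte char #4 = F1 B8 90 A4.
Offset 13: leading byte 0xEE = 11101110 → 3-byte char #5 = EE BC A7.
Offset 16: leading byte 0xE1 = 11100001 → 3-byte char #6 = E1 84 85.
Offset 19: leading byte 0xEC = 11101100 → 3-byte char #7 = EC 98 AD.
Leading byte 0xEC = 11101100 matches 1110xxxx → 3-byte sequence.
Byte 1: 0xEC = 11101100, payload 1100 (4 bits).
Byte 2: 0x98 = 10011000 (10xxxxxx ✓), payload 011000.
Byte 3: 0xAD = 10101101 (10xxxxxx ✓), payload 101101.
Concatenate: 1100011000101101 = 0xC62D (16 bits → U+C62D).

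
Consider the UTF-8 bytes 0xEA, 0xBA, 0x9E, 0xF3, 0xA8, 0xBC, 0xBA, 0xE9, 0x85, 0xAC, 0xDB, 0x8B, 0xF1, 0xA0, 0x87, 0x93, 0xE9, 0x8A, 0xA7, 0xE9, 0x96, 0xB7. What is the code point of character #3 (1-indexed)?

Offset 0: leading byte 0xEA = 11101010 → 3-byte char #1 = EA BA 9E.
Offset 3: leading byte 0xF3 = 11110011 → 4-byte char #2 = F3 A8 BC BA.
Offset 7: leading byte 0xE9 = 11101001 → 3-byte char #3 = E9 85 AC.
Leading byte 0xE9 = 11101001 matches 1110xxxx → 3-byte sequence.
Byte 1: 0xE9 = 11101001, payload 1001 (4 bits).
Byte 2: 0x85 = 10000101 (10xxxxxx ✓), payload 000101.
Byte 3: 0xAC = 10101100 (10xxxxxx ✓), payload 101100.
Concatenate: 1001000101101100 = 0x916C (16 bits → U+916C).

U+916C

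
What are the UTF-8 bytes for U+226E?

E2 89 AE

U+226E = 0x226E = 8814 decimal. In range U+0800–U+FFFF → 3-byte form: 1110xxxx 10xxxxxx 10xxxxxx.
Binary (16 bits): 0010001001101110.
Split 4+6+6: 0010 | 001001 | 101110.
Byte 1: 11100010 = 0xE2.
Byte 2: 10001001 = 0x89.
Byte 3: 10101110 = 0xAE.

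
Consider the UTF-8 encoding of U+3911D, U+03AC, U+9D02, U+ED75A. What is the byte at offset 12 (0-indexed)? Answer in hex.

U+3911D → 4-byte form F0 B9 84 9D at offsets 0–3.
U+03AC → 2-byte form CE AC at offsets 4–5.
U+9D02 → 3-byte form E9 B4 82 at offsets 6–8.
U+ED75A → 4-byte form F3 AD 9D 9A at offsets 9–12.
Offset 12 falls in char 4's range; it's byte 4 of F3 AD 9D 9A = 0x9A.

0x9A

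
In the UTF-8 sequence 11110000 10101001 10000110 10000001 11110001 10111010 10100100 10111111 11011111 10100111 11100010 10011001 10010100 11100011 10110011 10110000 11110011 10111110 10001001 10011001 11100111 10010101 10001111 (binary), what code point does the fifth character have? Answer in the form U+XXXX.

Offset 0: leading byte 0xF0 = 11110000 → 4-byte char #1 = F0 A9 86 81.
Offset 4: leading byte 0xF1 = 11110001 → 4-byte char #2 = F1 BA A4 BF.
Offset 8: leading byte 0xDF = 11011111 → 2-byte char #3 = DF A7.
Offset 10: leading byte 0xE2 = 11100010 → 3-byte char #4 = E2 99 94.
Offset 13: leading byte 0xE3 = 11100011 → 3-byte char #5 = E3 B3 B0.
Leading byte 0xE3 = 11100011 matches 1110xxxx → 3-byte sequence.
Byte 1: 0xE3 = 11100011, payload 0011 (4 bits).
Byte 2: 0xB3 = 10110011 (10xxxxxx ✓), payload 110011.
Byte 3: 0xB0 = 10110000 (10xxxxxx ✓), payload 110000.
Concatenate: 0011110011110000 = 0x3CF0 (16 bits → U+3CF0).

U+3CF0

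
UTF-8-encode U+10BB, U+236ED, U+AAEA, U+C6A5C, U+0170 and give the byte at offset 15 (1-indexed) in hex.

0xC5

1-indexed offset 15 is 0-indexed offset 14.
U+10BB → 3-byte form E1 82 BB at offsets 0–2.
U+236ED → 4-byte form F0 A3 9B AD at offsets 3–6.
U+AAEA → 3-byte form EA AB AA at offsets 7–9.
U+C6A5C → 4-byte form F3 86 A9 9C at offsets 10–13.
U+0170 → 2-byte form C5 B0 at offsets 14–15.
Offset 14 falls in char 5's range; it's byte 1 of C5 B0 = 0xC5.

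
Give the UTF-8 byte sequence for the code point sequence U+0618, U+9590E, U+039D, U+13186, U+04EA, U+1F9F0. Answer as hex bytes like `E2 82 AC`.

D8 98 F2 95 A4 8E CE 9D F0 93 86 86 D3 AA F0 9F A7 B0

U+0618: 2-byte form → D8 98.
U+9590E: 4-byte form → F2 95 A4 8E.
U+039D: 2-byte form → CE 9D.
U+13186: 4-byte form → F0 93 86 86.
U+04EA: 2-byte form → D3 AA.
U+1F9F0: 4-byte form → F0 9F A7 B0.
Concatenated (18 bytes): D8 98 F2 95 A4 8E CE 9D F0 93 86 86 D3 AA F0 9F A7 B0.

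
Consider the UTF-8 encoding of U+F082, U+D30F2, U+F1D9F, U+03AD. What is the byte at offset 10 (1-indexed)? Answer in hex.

0xB6

1-indexed offset 10 is 0-indexed offset 9.
U+F082 → 3-byte form EF 82 82 at offsets 0–2.
U+D30F2 → 4-byte form F3 93 83 B2 at offsets 3–6.
U+F1D9F → 4-byte form F3 B1 B6 9F at offsets 7–10.
Offset 9 falls in char 3's range; it's byte 3 of F3 B1 B6 9F = 0xB6.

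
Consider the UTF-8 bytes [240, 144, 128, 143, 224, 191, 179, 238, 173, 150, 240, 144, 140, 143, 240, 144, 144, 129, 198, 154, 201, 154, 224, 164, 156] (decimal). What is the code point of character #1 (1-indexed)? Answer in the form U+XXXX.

Offset 0: leading byte 0xF0 = 11110000 → 4-byte char #1 = F0 90 80 8F.
Leading byte 0xF0 = 11110000 matches 11110xxx → 4-byte sequence.
Byte 1: 0xF0 = 11110000, payload 000 (3 bits).
Byte 2: 0x90 = 10010000 (10xxxxxx ✓), payload 010000.
Byte 3: 0x80 = 10000000 (10xxxxxx ✓), payload 000000.
Byte 4: 0x8F = 10001111 (10xxxxxx ✓), payload 001111.
Concatenate: 000010000000000001111 = 0x1000F (21 bits → U+1000F).

U+1000F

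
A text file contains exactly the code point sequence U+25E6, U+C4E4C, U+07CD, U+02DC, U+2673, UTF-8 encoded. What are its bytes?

E2 97 A6 F3 84 B9 8C DF 8D CB 9C E2 99 B3

U+25E6: 3-byte form → E2 97 A6.
U+C4E4C: 4-byte form → F3 84 B9 8C.
U+07CD: 2-byte form → DF 8D.
U+02DC: 2-byte form → CB 9C.
U+2673: 3-byte form → E2 99 B3.
Concatenated (14 bytes): E2 97 A6 F3 84 B9 8C DF 8D CB 9C E2 99 B3.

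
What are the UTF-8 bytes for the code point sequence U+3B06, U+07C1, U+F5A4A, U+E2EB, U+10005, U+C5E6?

U+3B06: 3-byte form → E3 AC 86.
U+07C1: 2-byte form → DF 81.
U+F5A4A: 4-byte form → F3 B5 A9 8A.
U+E2EB: 3-byte form → EE 8B AB.
U+10005: 4-byte form → F0 90 80 85.
U+C5E6: 3-byte form → EC 97 A6.
Concatenated (19 bytes): E3 AC 86 DF 81 F3 B5 A9 8A EE 8B AB F0 90 80 85 EC 97 A6.

E3 AC 86 DF 81 F3 B5 A9 8A EE 8B AB F0 90 80 85 EC 97 A6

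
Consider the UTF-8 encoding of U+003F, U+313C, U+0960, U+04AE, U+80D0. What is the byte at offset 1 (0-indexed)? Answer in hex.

0xE3

U+003F → 1-byte form 3F at offsets 0–0.
U+313C → 3-byte form E3 84 BC at offsets 1–3.
Offset 1 falls in char 2's range; it's byte 1 of E3 84 BC = 0xE3.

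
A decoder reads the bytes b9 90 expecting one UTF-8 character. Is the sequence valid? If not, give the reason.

Byte 0xB9 = 10111001 has the form 10xxxxxx — a continuation byte — but there is no preceding leading byte.

invalid (continuation byte with no leading byte)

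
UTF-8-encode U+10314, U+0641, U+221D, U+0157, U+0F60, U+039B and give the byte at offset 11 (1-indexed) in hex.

0x97

1-indexed offset 11 is 0-indexed offset 10.
U+10314 → 4-byte form F0 90 8C 94 at offsets 0–3.
U+0641 → 2-byte form D9 81 at offsets 4–5.
U+221D → 3-byte form E2 88 9D at offsets 6–8.
U+0157 → 2-byte form C5 97 at offsets 9–10.
Offset 10 falls in char 4's range; it's byte 2 of C5 97 = 0x97.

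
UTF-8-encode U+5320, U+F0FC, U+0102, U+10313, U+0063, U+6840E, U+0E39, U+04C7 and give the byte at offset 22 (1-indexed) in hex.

1-indexed offset 22 is 0-indexed offset 21.
U+5320 → 3-byte form E5 8C A0 at offsets 0–2.
U+F0FC → 3-byte form EF 83 BC at offsets 3–5.
U+0102 → 2-byte form C4 82 at offsets 6–7.
U+10313 → 4-byte form F0 90 8C 93 at offsets 8–11.
U+0063 → 1-byte form 63 at offsets 12–12.
U+6840E → 4-byte form F1 A8 90 8E at offsets 13–16.
U+0E39 → 3-byte form E0 B8 B9 at offsets 17–19.
U+04C7 → 2-byte form D3 87 at offsets 20–21.
Offset 21 falls in char 8's range; it's byte 2 of D3 87 = 0x87.

0x87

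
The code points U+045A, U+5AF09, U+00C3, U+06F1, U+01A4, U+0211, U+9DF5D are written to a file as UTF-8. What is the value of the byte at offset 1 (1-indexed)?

1-indexed offset 1 is 0-indexed offset 0.
U+045A → 2-byte form D1 9A at offsets 0–1.
Offset 0 falls in char 1's range; it's byte 1 of D1 9A = 0xD1.

0xD1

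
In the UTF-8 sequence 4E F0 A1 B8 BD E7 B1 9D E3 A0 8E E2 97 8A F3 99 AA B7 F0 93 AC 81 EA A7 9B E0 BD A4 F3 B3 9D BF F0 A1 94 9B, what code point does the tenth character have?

U+F377F

Offset 0: leading byte 0x4E = 01001110 → 1-byte char #1 = 4E.
Offset 1: leading byte 0xF0 = 11110000 → 4-byte char #2 = F0 A1 B8 BD.
Offset 5: leading byte 0xE7 = 11100111 → 3-byte char #3 = E7 B1 9D.
Offset 8: leading byte 0xE3 = 11100011 → 3-byte char #4 = E3 A0 8E.
Offset 11: leading byte 0xE2 = 11100010 → 3-byte char #5 = E2 97 8A.
Offset 14: leading byte 0xF3 = 11110011 → 4-byte char #6 = F3 99 AA B7.
Offset 18: leading byte 0xF0 = 11110000 → 4-byte char #7 = F0 93 AC 81.
Offset 22: leading byte 0xEA = 11101010 → 3-byte char #8 = EA A7 9B.
Offset 25: leading byte 0xE0 = 11100000 → 3-byte char #9 = E0 BD A4.
Offset 28: leading byte 0xF3 = 11110011 → 4-byte char #10 = F3 B3 9D BF.
Leading byte 0xF3 = 11110011 matches 11110xxx → 4-byte sequence.
Byte 1: 0xF3 = 11110011, payload 011 (3 bits).
Byte 2: 0xB3 = 10110011 (10xxxxxx ✓), payload 110011.
Byte 3: 0x9D = 10011101 (10xxxxxx ✓), payload 011101.
Byte 4: 0xBF = 10111111 (10xxxxxx ✓), payload 111111.
Concatenate: 011110011011101111111 = 0xF377F (21 bits → U+F377F).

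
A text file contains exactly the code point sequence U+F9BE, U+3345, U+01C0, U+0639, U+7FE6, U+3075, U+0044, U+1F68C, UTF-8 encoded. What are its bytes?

U+F9BE: 3-byte form → EF A6 BE.
U+3345: 3-byte form → E3 8D 85.
U+01C0: 2-byte form → C7 80.
U+0639: 2-byte form → D8 B9.
U+7FE6: 3-byte form → E7 BF A6.
U+3075: 3-byte form → E3 81 B5.
U+0044: 1-byte form → 44.
U+1F68C: 4-byte form → F0 9F 9A 8C.
Concatenated (21 bytes): EF A6 BE E3 8D 85 C7 80 D8 B9 E7 BF A6 E3 81 B5 44 F0 9F 9A 8C.

EF A6 BE E3 8D 85 C7 80 D8 B9 E7 BF A6 E3 81 B5 44 F0 9F 9A 8C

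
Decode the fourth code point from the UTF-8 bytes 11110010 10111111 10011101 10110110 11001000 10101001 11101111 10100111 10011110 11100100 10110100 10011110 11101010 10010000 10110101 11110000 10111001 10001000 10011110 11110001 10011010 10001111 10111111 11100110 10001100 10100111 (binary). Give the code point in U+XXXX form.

U+4D1E

Offset 0: leading byte 0xF2 = 11110010 → 4-byte char #1 = F2 BF 9D B6.
Offset 4: leading byte 0xC8 = 11001000 → 2-byte char #2 = C8 A9.
Offset 6: leading byte 0xEF = 11101111 → 3-byte char #3 = EF A7 9E.
Offset 9: leading byte 0xE4 = 11100100 → 3-byte char #4 = E4 B4 9E.
Leading byte 0xE4 = 11100100 matches 1110xxxx → 3-byte sequence.
Byte 1: 0xE4 = 11100100, payload 0100 (4 bits).
Byte 2: 0xB4 = 10110100 (10xxxxxx ✓), payload 110100.
Byte 3: 0x9E = 10011110 (10xxxxxx ✓), payload 011110.
Concatenate: 0100110100011110 = 0x4D1E (16 bits → U+4D1E).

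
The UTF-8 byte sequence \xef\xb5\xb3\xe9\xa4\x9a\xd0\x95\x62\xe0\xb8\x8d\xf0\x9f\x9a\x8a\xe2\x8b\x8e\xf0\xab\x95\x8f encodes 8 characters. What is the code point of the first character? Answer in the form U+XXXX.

Offset 0: leading byte 0xEF = 11101111 → 3-byte char #1 = EF B5 B3.
Leading byte 0xEF = 11101111 matches 1110xxxx → 3-byte sequence.
Byte 1: 0xEF = 11101111, payload 1111 (4 bits).
Byte 2: 0xB5 = 10110101 (10xxxxxx ✓), payload 110101.
Byte 3: 0xB3 = 10110011 (10xxxxxx ✓), payload 110011.
Concatenate: 1111110101110011 = 0xFD73 (16 bits → U+FD73).

U+FD73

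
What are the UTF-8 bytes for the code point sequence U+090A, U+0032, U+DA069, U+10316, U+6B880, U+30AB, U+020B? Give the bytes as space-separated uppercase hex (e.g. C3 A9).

U+090A: 3-byte form → E0 A4 8A.
U+0032: 1-byte form → 32.
U+DA069: 4-byte form → F3 9A 81 A9.
U+10316: 4-byte form → F0 90 8C 96.
U+6B880: 4-byte form → F1 AB A2 80.
U+30AB: 3-byte form → E3 82 AB.
U+020B: 2-byte form → C8 8B.
Concatenated (21 bytes): E0 A4 8A 32 F3 9A 81 A9 F0 90 8C 96 F1 AB A2 80 E3 82 AB C8 8B.

E0 A4 8A 32 F3 9A 81 A9 F0 90 8C 96 F1 AB A2 80 E3 82 AB C8 8B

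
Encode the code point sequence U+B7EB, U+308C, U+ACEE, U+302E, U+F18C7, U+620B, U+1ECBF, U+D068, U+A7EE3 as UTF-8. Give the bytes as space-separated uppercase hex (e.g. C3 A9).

U+B7EB: 3-byte form → EB 9F AB.
U+308C: 3-byte form → E3 82 8C.
U+ACEE: 3-byte form → EA B3 AE.
U+302E: 3-byte form → E3 80 AE.
U+F18C7: 4-byte form → F3 B1 A3 87.
U+620B: 3-byte form → E6 88 8B.
U+1ECBF: 4-byte form → F0 9E B2 BF.
U+D068: 3-byte form → ED 81 A8.
U+A7EE3: 4-byte form → F2 A7 BB A3.
Concatenated (30 bytes): EB 9F AB E3 82 8C EA B3 AE E3 80 AE F3 B1 A3 87 E6 88 8B F0 9E B2 BF ED 81 A8 F2 A7 BB A3.

EB 9F AB E3 82 8C EA B3 AE E3 80 AE F3 B1 A3 87 E6 88 8B F0 9E B2 BF ED 81 A8 F2 A7 BB A3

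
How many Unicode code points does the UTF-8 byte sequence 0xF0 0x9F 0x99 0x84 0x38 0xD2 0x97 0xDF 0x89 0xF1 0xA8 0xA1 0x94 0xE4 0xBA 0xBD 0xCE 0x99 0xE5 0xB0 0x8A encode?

8

Byte at offset 0: 0xF0 = 11110000 → 4-byte char (#1). Advance 4.
Byte at offset 4: 0x38 = 00111000 → 1-byte char (#2). Advance 1.
Byte at offset 5: 0xD2 = 11010010 → 2-byte char (#3). Advance 2.
Byte at offset 7: 0xDF = 11011111 → 2-byte char (#4). Advance 2.
Byte at offset 9: 0xF1 = 11110001 → 4-byte char (#5). Advance 4.
Byte at offset 13: 0xE4 = 11100100 → 3-byte char (#6). Advance 3.
Byte at offset 16: 0xCE = 11001110 → 2-byte char (#7). Advance 2.
Byte at offset 18: 0xE5 = 11100101 → 3-byte char (#8). Advance 3.
Reached end at offset 21 after 8 code points.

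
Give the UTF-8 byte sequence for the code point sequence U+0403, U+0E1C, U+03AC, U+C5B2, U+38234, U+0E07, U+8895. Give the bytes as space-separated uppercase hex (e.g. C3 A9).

U+0403: 2-byte form → D0 83.
U+0E1C: 3-byte form → E0 B8 9C.
U+03AC: 2-byte form → CE AC.
U+C5B2: 3-byte form → EC 96 B2.
U+38234: 4-byte form → F0 B8 88 B4.
U+0E07: 3-byte form → E0 B8 87.
U+8895: 3-byte form → E8 A2 95.
Concatenated (20 bytes): D0 83 E0 B8 9C CE AC EC 96 B2 F0 B8 88 B4 E0 B8 87 E8 A2 95.

D0 83 E0 B8 9C CE AC EC 96 B2 F0 B8 88 B4 E0 B8 87 E8 A2 95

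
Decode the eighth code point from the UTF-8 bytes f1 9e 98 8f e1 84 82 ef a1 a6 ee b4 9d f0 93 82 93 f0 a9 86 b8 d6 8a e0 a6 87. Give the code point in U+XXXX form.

Offset 0: leading byte 0xF1 = 11110001 → 4-byte char #1 = F1 9E 98 8F.
Offset 4: leading byte 0xE1 = 11100001 → 3-byte char #2 = E1 84 82.
Offset 7: leading byte 0xEF = 11101111 → 3-byte char #3 = EF A1 A6.
Offset 10: leading byte 0xEE = 11101110 → 3-byte char #4 = EE B4 9D.
Offset 13: leading byte 0xF0 = 11110000 → 4-byte char #5 = F0 93 82 93.
Offset 17: leading byte 0xF0 = 11110000 → 4-byte char #6 = F0 A9 86 B8.
Offset 21: leading byte 0xD6 = 11010110 → 2-byte char #7 = D6 8A.
Offset 23: leading byte 0xE0 = 11100000 → 3-byte char #8 = E0 A6 87.
Leading byte 0xE0 = 11100000 matches 1110xxxx → 3-byte sequence.
Byte 1: 0xE0 = 11100000, payload 0000 (4 bits).
Byte 2: 0xA6 = 10100110 (10xxxxxx ✓), payload 100110.
Byte 3: 0x87 = 10000111 (10xxxxxx ✓), payload 000111.
Concatenate: 0000100110000111 = 0x987 (16 bits → U+0987).

U+0987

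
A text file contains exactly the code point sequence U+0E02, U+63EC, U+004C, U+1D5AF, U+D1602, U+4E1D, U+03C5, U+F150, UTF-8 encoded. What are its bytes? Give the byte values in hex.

U+0E02: 3-byte form → E0 B8 82.
U+63EC: 3-byte form → E6 8F AC.
U+004C: 1-byte form → 4C.
U+1D5AF: 4-byte form → F0 9D 96 AF.
U+D1602: 4-byte form → F3 91 98 82.
U+4E1D: 3-byte form → E4 B8 9D.
U+03C5: 2-byte form → CF 85.
U+F150: 3-byte form → EF 85 90.
Concatenated (23 bytes): E0 B8 82 E6 8F AC 4C F0 9D 96 AF F3 91 98 82 E4 B8 9D CF 85 EF 85 90.

E0 B8 82 E6 8F AC 4C F0 9D 96 AF F3 91 98 82 E4 B8 9D CF 85 EF 85 90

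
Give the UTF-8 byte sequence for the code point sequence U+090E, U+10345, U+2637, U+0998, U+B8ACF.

E0 A4 8E F0 90 8D 85 E2 98 B7 E0 A6 98 F2 B8 AB 8F

U+090E: 3-byte form → E0 A4 8E.
U+10345: 4-byte form → F0 90 8D 85.
U+2637: 3-byte form → E2 98 B7.
U+0998: 3-byte form → E0 A6 98.
U+B8ACF: 4-byte form → F2 B8 AB 8F.
Concatenated (17 bytes): E0 A4 8E F0 90 8D 85 E2 98 B7 E0 A6 98 F2 B8 AB 8F.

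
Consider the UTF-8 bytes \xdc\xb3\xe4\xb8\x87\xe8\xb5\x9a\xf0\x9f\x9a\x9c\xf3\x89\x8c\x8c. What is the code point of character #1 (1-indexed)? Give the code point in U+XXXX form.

U+0733

Offset 0: leading byte 0xDC = 11011100 → 2-byte char #1 = DC B3.
Leading byte 0xDC = 11011100 matches 110xxxxx → 2-byte sequence.
Byte 1: 0xDC = 11011100, payload 11100 (5 bits).
Byte 2: 0xB3 = 10110011 (10xxxxxx ✓), payload 110011.
Concatenate: 11100110011 = 0x733 (11 bits → U+0733).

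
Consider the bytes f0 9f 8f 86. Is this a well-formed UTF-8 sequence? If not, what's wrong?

Leading byte 0xF0 = 11110000 → 4-byte form.
Continuation bytes 0x9F=10011111, 0x8F=10001111, 0x86=10000110 all match 10xxxxxx.
Decoded value 0x1F3C6 is ≥ 0x10000 (shortest form) and not a surrogate.

valid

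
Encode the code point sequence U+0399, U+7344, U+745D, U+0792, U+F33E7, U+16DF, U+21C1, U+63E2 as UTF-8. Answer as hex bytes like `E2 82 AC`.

U+0399: 2-byte form → CE 99.
U+7344: 3-byte form → E7 8D 84.
U+745D: 3-byte form → E7 91 9D.
U+0792: 2-byte form → DE 92.
U+F33E7: 4-byte form → F3 B3 8F A7.
U+16DF: 3-byte form → E1 9B 9F.
U+21C1: 3-byte form → E2 87 81.
U+63E2: 3-byte form → E6 8F A2.
Concatenated (23 bytes): CE 99 E7 8D 84 E7 91 9D DE 92 F3 B3 8F A7 E1 9B 9F E2 87 81 E6 8F A2.

CE 99 E7 8D 84 E7 91 9D DE 92 F3 B3 8F A7 E1 9B 9F E2 87 81 E6 8F A2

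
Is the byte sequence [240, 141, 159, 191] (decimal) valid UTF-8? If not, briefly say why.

invalid (overlong encoding)

Leading byte 0xF0 = 11110000 → 4-byte form.
Continuation bytes all match 10xxxxxx. Payload decodes to 0xD7FF.
But 0xD7FF < 0x10000, the minimum for a 4-byte sequence — this is an overlong encoding.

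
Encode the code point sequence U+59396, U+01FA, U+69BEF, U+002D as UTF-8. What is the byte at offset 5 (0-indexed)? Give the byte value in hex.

0xBA

U+59396 → 4-byte form F1 99 8E 96 at offsets 0–3.
U+01FA → 2-byte form C7 BA at offsets 4–5.
Offset 5 falls in char 2's range; it's byte 2 of C7 BA = 0xBA.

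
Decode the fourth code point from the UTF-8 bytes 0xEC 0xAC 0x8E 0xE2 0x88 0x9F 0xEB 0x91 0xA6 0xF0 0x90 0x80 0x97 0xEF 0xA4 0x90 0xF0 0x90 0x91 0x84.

U+10017

Offset 0: leading byte 0xEC = 11101100 → 3-byte char #1 = EC AC 8E.
Offset 3: leading byte 0xE2 = 11100010 → 3-byte char #2 = E2 88 9F.
Offset 6: leading byte 0xEB = 11101011 → 3-byte char #3 = EB 91 A6.
Offset 9: leading byte 0xF0 = 11110000 → 4-byte char #4 = F0 90 80 97.
Leading byte 0xF0 = 11110000 matches 11110xxx → 4-byte sequence.
Byte 1: 0xF0 = 11110000, payload 000 (3 bits).
Byte 2: 0x90 = 10010000 (10xxxxxx ✓), payload 010000.
Byte 3: 0x80 = 10000000 (10xxxxxx ✓), payload 000000.
Byte 4: 0x97 = 10010111 (10xxxxxx ✓), payload 010111.
Concatenate: 000010000000000010111 = 0x10017 (21 bits → U+10017).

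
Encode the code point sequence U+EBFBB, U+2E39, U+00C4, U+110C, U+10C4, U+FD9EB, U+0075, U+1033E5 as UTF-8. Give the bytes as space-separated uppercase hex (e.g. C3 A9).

F3 AB BE BB E2 B8 B9 C3 84 E1 84 8C E1 83 84 F3 BD A7 AB 75 F4 83 8F A5

U+EBFBB: 4-byte form → F3 AB BE BB.
U+2E39: 3-byte form → E2 B8 B9.
U+00C4: 2-byte form → C3 84.
U+110C: 3-byte form → E1 84 8C.
U+10C4: 3-byte form → E1 83 84.
U+FD9EB: 4-byte form → F3 BD A7 AB.
U+0075: 1-byte form → 75.
U+1033E5: 4-byte form → F4 83 8F A5.
Concatenated (24 bytes): F3 AB BE BB E2 B8 B9 C3 84 E1 84 8C E1 83 84 F3 BD A7 AB 75 F4 83 8F A5.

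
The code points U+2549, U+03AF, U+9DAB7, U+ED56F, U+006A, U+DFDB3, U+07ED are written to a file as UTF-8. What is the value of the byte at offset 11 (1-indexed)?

1-indexed offset 11 is 0-indexed offset 10.
U+2549 → 3-byte form E2 95 89 at offsets 0–2.
U+03AF → 2-byte form CE AF at offsets 3–4.
U+9DAB7 → 4-byte form F2 9D AA B7 at offsets 5–8.
U+ED56F → 4-byte form F3 AD 95 AF at offsets 9–12.
Offset 10 falls in char 4's range; it's byte 2 of F3 AD 95 AF = 0xAD.

0xAD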